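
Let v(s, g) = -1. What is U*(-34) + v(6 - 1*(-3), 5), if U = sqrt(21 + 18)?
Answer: -1 - 34*sqrt(39) ≈ -213.33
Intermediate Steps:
U = sqrt(39) ≈ 6.2450
U*(-34) + v(6 - 1*(-3), 5) = sqrt(39)*(-34) - 1 = -34*sqrt(39) - 1 = -1 - 34*sqrt(39)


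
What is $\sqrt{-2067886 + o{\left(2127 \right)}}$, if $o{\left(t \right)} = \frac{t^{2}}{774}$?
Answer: $\frac{i \sqrt{15250854290}}{86} \approx 1436.0 i$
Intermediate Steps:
$o{\left(t \right)} = \frac{t^{2}}{774}$ ($o{\left(t \right)} = t^{2} \cdot \frac{1}{774} = \frac{t^{2}}{774}$)
$\sqrt{-2067886 + o{\left(2127 \right)}} = \sqrt{-2067886 + \frac{2127^{2}}{774}} = \sqrt{-2067886 + \frac{1}{774} \cdot 4524129} = \sqrt{-2067886 + \frac{502681}{86}} = \sqrt{- \frac{177335515}{86}} = \frac{i \sqrt{15250854290}}{86}$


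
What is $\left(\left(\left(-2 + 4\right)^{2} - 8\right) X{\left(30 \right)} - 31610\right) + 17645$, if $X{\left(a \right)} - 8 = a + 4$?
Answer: $-14133$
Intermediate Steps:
$X{\left(a \right)} = 12 + a$ ($X{\left(a \right)} = 8 + \left(a + 4\right) = 8 + \left(4 + a\right) = 12 + a$)
$\left(\left(\left(-2 + 4\right)^{2} - 8\right) X{\left(30 \right)} - 31610\right) + 17645 = \left(\left(\left(-2 + 4\right)^{2} - 8\right) \left(12 + 30\right) - 31610\right) + 17645 = \left(\left(2^{2} - 8\right) 42 - 31610\right) + 17645 = \left(\left(4 - 8\right) 42 - 31610\right) + 17645 = \left(\left(-4\right) 42 - 31610\right) + 17645 = \left(-168 - 31610\right) + 17645 = -31778 + 17645 = -14133$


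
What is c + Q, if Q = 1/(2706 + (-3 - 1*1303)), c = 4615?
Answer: 6461001/1400 ≈ 4615.0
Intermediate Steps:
Q = 1/1400 (Q = 1/(2706 + (-3 - 1303)) = 1/(2706 - 1306) = 1/1400 ≈ 0.00071429)
c + Q = 4615 + 1/1400 = 6461001/1400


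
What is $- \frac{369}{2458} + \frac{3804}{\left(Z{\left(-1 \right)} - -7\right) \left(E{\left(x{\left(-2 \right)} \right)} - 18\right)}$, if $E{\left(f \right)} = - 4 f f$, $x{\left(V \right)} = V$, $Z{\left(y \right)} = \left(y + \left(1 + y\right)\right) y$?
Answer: $- \frac{1181325}{83572} \approx -14.135$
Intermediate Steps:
$Z{\left(y \right)} = y \left(1 + 2 y\right)$ ($Z{\left(y \right)} = \left(1 + 2 y\right) y = y \left(1 + 2 y\right)$)
$E{\left(f \right)} = - 4 f^{2}$
$- \frac{369}{2458} + \frac{3804}{\left(Z{\left(-1 \right)} - -7\right) \left(E{\left(x{\left(-2 \right)} \right)} - 18\right)} = - \frac{369}{2458} + \frac{3804}{\left(- (1 + 2 \left(-1\right)) - -7\right) \left(- 4 \left(-2\right)^{2} - 18\right)} = \left(-369\right) \frac{1}{2458} + \frac{3804}{\left(- (1 - 2) + 7\right) \left(\left(-4\right) 4 - 18\right)} = - \frac{369}{2458} + \frac{3804}{\left(\left(-1\right) \left(-1\right) + 7\right) \left(-16 - 18\right)} = - \frac{369}{2458} + \frac{3804}{\left(1 + 7\right) \left(-34\right)} = - \frac{369}{2458} + \frac{3804}{8 \left(-34\right)} = - \frac{369}{2458} + \frac{3804}{-272} = - \frac{369}{2458} + 3804 \left(- \frac{1}{272}\right) = - \frac{369}{2458} - \frac{951}{68} = - \frac{1181325}{83572}$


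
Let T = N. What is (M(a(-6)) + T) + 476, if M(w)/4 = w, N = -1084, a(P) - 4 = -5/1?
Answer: -612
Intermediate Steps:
a(P) = -1 (a(P) = 4 - 5/1 = 4 - 5*1 = 4 - 5 = -1)
M(w) = 4*w
T = -1084
(M(a(-6)) + T) + 476 = (4*(-1) - 1084) + 476 = (-4 - 1084) + 476 = -1088 + 476 = -612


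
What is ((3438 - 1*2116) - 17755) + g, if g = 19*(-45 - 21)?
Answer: -17687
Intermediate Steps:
g = -1254 (g = 19*(-66) = -1254)
((3438 - 1*2116) - 17755) + g = ((3438 - 1*2116) - 17755) - 1254 = ((3438 - 2116) - 17755) - 1254 = (1322 - 17755) - 1254 = -16433 - 1254 = -17687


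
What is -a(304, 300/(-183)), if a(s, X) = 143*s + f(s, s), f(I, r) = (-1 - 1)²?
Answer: -43476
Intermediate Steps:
f(I, r) = 4 (f(I, r) = (-2)² = 4)
a(s, X) = 4 + 143*s (a(s, X) = 143*s + 4 = 4 + 143*s)
-a(304, 300/(-183)) = -(4 + 143*304) = -(4 + 43472) = -1*43476 = -43476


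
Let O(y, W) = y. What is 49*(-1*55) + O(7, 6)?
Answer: -2688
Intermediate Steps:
49*(-1*55) + O(7, 6) = 49*(-1*55) + 7 = 49*(-55) + 7 = -2695 + 7 = -2688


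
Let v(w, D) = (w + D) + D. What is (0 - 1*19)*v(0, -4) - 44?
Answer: 108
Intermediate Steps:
v(w, D) = w + 2*D (v(w, D) = (D + w) + D = w + 2*D)
(0 - 1*19)*v(0, -4) - 44 = (0 - 1*19)*(0 + 2*(-4)) - 44 = (0 - 19)*(0 - 8) - 44 = -19*(-8) - 44 = 152 - 44 = 108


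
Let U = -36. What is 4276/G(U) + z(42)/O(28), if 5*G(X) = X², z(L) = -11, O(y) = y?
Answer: 9131/567 ≈ 16.104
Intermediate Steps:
G(X) = X²/5
4276/G(U) + z(42)/O(28) = 4276/(((⅕)*(-36)²)) - 11/28 = 4276/(((⅕)*1296)) - 11*1/28 = 4276/(1296/5) - 11/28 = 4276*(5/1296) - 11/28 = 5345/324 - 11/28 = 9131/567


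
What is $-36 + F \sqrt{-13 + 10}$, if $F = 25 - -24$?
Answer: $-36 + 49 i \sqrt{3} \approx -36.0 + 84.87 i$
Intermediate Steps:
$F = 49$ ($F = 25 + 24 = 49$)
$-36 + F \sqrt{-13 + 10} = -36 + 49 \sqrt{-13 + 10} = -36 + 49 \sqrt{-3} = -36 + 49 i \sqrt{3}$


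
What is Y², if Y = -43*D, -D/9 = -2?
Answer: 599076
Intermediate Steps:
D = 18 (D = -9*(-2) = 18)
Y = -774 (Y = -43*18 = -774)
Y² = (-774)² = 599076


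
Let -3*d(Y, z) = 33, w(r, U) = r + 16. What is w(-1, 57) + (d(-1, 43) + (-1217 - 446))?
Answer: -1659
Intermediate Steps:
w(r, U) = 16 + r
d(Y, z) = -11 (d(Y, z) = -⅓*33 = -11)
w(-1, 57) + (d(-1, 43) + (-1217 - 446)) = (16 - 1) + (-11 + (-1217 - 446)) = 15 + (-11 - 1663) = 15 - 1674 = -1659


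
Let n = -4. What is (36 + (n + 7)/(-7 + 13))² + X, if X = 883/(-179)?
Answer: 950359/716 ≈ 1327.3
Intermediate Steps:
X = -883/179 (X = 883*(-1/179) = -883/179 ≈ -4.9330)
(36 + (n + 7)/(-7 + 13))² + X = (36 + (-4 + 7)/(-7 + 13))² - 883/179 = (36 + 3/6)² - 883/179 = (36 + 3*(⅙))² - 883/179 = (36 + ½)² - 883/179 = (73/2)² - 883/179 = 5329/4 - 883/179 = 950359/716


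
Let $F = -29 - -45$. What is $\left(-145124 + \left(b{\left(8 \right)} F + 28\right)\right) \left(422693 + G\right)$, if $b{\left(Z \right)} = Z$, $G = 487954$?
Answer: $-132014674296$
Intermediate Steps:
$F = 16$ ($F = -29 + 45 = 16$)
$\left(-145124 + \left(b{\left(8 \right)} F + 28\right)\right) \left(422693 + G\right) = \left(-145124 + \left(8 \cdot 16 + 28\right)\right) \left(422693 + 487954\right) = \left(-145124 + \left(128 + 28\right)\right) 910647 = \left(-145124 + 156\right) 910647 = \left(-144968\right) 910647 = -132014674296$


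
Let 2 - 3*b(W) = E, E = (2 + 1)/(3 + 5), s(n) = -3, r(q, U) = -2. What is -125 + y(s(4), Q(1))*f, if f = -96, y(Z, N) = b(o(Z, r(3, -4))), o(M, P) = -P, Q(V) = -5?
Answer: -177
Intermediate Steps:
E = 3/8 ≈ 0.37500
b(W) = 13/24 (b(W) = ⅔ - ⅓*3/8 = ⅔ - ⅛ = 13/24)
y(Z, N) = 13/24
-125 + y(s(4), Q(1))*f = -125 + (13/24)*(-96) = -125 - 52 = -177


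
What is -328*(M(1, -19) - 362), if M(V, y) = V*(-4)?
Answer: 120048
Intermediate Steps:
M(V, y) = -4*V
-328*(M(1, -19) - 362) = -328*(-4*1 - 362) = -328*(-4 - 362) = -328*(-366) = 120048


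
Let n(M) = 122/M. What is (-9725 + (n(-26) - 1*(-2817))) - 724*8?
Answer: -165161/13 ≈ -12705.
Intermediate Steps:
(-9725 + (n(-26) - 1*(-2817))) - 724*8 = (-9725 + (122/(-26) - 1*(-2817))) - 724*8 = (-9725 + (122*(-1/26) + 2817)) - 5792 = (-9725 + (-61/13 + 2817)) - 5792 = (-9725 + 36560/13) - 5792 = -89865/13 - 5792 = -165161/13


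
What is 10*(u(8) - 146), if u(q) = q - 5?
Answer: -1430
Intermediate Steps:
u(q) = -5 + q
10*(u(8) - 146) = 10*((-5 + 8) - 146) = 10*(3 - 146) = 10*(-143) = -1430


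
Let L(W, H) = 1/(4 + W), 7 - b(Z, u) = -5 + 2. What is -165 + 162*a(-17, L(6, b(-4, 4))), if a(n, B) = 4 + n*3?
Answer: -7779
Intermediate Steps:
b(Z, u) = 10 (b(Z, u) = 7 - (-5 + 2) = 7 - 1*(-3) = 7 + 3 = 10)
a(n, B) = 4 + 3*n
-165 + 162*a(-17, L(6, b(-4, 4))) = -165 + 162*(4 + 3*(-17)) = -165 + 162*(4 - 51) = -165 + 162*(-47) = -165 - 7614 = -7779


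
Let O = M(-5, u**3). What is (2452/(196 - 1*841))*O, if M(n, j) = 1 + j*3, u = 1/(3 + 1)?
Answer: -41071/10320 ≈ -3.9797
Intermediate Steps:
u = 1/4 ≈ 0.25000
M(n, j) = 1 + 3*j
O = 67/64 (O = 1 + 3*(1/4)**3 = 1 + 3*(1/64) = 1 + 3/64 = 67/64 ≈ 1.0469)
(2452/(196 - 1*841))*O = (2452/(196 - 1*841))*(67/64) = (2452/(196 - 841))*(67/64) = (2452/(-645))*(67/64) = (2452*(-1/645))*(67/64) = -2452/645*67/64 = -41071/10320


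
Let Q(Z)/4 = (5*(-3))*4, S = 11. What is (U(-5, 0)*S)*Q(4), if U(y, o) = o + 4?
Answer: -10560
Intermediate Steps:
U(y, o) = 4 + o
Q(Z) = -240 (Q(Z) = 4*((5*(-3))*4) = 4*(-15*4) = 4*(-60) = -240)
(U(-5, 0)*S)*Q(4) = ((4 + 0)*11)*(-240) = (4*11)*(-240) = 44*(-240) = -10560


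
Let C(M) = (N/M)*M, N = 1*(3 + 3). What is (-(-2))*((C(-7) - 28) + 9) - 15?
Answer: -41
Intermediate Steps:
N = 6 (N = 1*6 = 6)
C(M) = 6 (C(M) = (6/M)*M = 6)
(-(-2))*((C(-7) - 28) + 9) - 15 = (-(-2))*((6 - 28) + 9) - 15 = (-2*(-1))*(-22 + 9) - 15 = 2*(-13) - 15 = -26 - 15 = -41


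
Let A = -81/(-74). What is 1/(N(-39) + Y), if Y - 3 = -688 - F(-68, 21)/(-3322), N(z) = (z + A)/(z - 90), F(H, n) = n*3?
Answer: -2642651/1809389301 ≈ -0.0014605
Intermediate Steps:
A = 81/74 (A = -81*(-1/74) = 81/74 ≈ 1.0946)
F(H, n) = 3*n
N(z) = (81/74 + z)/(-90 + z) (N(z) = (z + 81/74)/(z - 90) = (81/74 + z)/(-90 + z))
Y = -2275507/3322 (Y = 3 + (-688 - 3*21/(-3322)) = 3 + (-688 - 63*(-1)/3322) = 3 + (-688 - 1*(-63/3322)) = 3 + (-688 + 63/3322) = 3 - 2285473/3322 = -2275507/3322 ≈ -684.98)
1/(N(-39) + Y) = 1/((81/74 - 39)/(-90 - 39) - 2275507/3322) = 1/(-2805/74/(-129) - 2275507/3322) = 1/(-1/129*(-2805/74) - 2275507/3322) = 1/(935/3182 - 2275507/3322) = 1/(-1809389301/2642651) = -2642651/1809389301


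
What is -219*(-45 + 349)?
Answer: -66576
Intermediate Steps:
-219*(-45 + 349) = -219*304 = -66576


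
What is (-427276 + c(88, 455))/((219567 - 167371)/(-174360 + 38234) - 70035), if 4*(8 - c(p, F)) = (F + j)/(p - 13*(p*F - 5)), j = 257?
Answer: 15132866546636214/2480494939877201 ≈ 6.1007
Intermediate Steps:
c(p, F) = 8 - (257 + F)/(4*(65 + p - 13*F*p)) (c(p, F) = 8 - (F + 257)/(4*(p - 13*(p*F - 5))) = 8 - (257 + F)/(4*(p - 13*(F*p - 5))) = 8 - (257 + F)/(4*(p - 13*(-5 + F*p))) = 8 - (257 + F)/(4*(p + (65 - 13*F*p))) = 8 - (257 + F)/(4*(65 + p - 13*F*p)))
(-427276 + c(88, 455))/((219567 - 167371)/(-174360 + 38234) - 70035) = (-427276 + (1823 - 1*455 + 32*88 - 416*455*88)/(4*(65 + 88 - 13*455*88)))/((219567 - 167371)/(-174360 + 38234) - 70035) = (-427276 + (1823 - 455 + 2816 - 16656640)/(4*(65 + 88 - 520520)))/(52196/(-136126) - 70035) = (-427276 + (¼)*(-16652456)/(-520367))/(52196*(-1/136126) - 70035) = (-427276 + (¼)*(-1/520367)*(-16652456))/(-26098/68063 - 70035) = (-427276 + 4163114/520367)/(-4766818303/68063) = -222336167178/520367*(-68063/4766818303) = 15132866546636214/2480494939877201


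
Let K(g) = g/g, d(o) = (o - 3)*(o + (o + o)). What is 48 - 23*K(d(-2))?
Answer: 25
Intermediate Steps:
d(o) = 3*o*(-3 + o) (d(o) = (-3 + o)*(o + 2*o) = (-3 + o)*(3*o) = 3*o*(-3 + o))
K(g) = 1
48 - 23*K(d(-2)) = 48 - 23*1 = 48 - 23 = 25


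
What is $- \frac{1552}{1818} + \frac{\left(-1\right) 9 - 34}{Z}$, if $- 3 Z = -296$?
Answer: $- \frac{346957}{269064} \approx -1.2895$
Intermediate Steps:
$Z = \frac{296}{3}$ ($Z = \left(- \frac{1}{3}\right) \left(-296\right) = \frac{296}{3} \approx 98.667$)
$- \frac{1552}{1818} + \frac{\left(-1\right) 9 - 34}{Z} = - \frac{1552}{1818} + \frac{\left(-1\right) 9 - 34}{\frac{296}{3}} = \left(-1552\right) \frac{1}{1818} + \left(-9 - 34\right) \frac{3}{296} = - \frac{776}{909} - \frac{129}{296} = - \frac{346957}{269064}$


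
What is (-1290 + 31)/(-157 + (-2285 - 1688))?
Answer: 1259/4130 ≈ 0.30484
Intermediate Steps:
(-1290 + 31)/(-157 + (-2285 - 1688)) = -1259/(-157 - 3973) = -1259/(-4130) = -1259*(-1/4130) = 1259/4130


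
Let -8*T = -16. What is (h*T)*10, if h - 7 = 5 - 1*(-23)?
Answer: 700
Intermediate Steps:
T = 2 (T = -⅛*(-16) = 2)
h = 35 (h = 7 + (5 - 1*(-23)) = 7 + (5 + 23) = 7 + 28 = 35)
(h*T)*10 = (35*2)*10 = 70*10 = 700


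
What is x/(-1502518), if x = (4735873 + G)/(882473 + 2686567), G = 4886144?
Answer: -1069113/595838538080 ≈ -1.7943e-6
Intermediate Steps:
x = 1069113/396560 (x = (4735873 + 4886144)/(882473 + 2686567) = 9622017/3569040 = 9622017*(1/3569040) = 1069113/396560 ≈ 2.6960)
x/(-1502518) = (1069113/396560)/(-1502518) = (1069113/396560)*(-1/1502518) = -1069113/595838538080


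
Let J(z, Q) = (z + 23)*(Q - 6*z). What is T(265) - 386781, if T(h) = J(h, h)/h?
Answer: -388221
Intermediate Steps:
J(z, Q) = (23 + z)*(Q - 6*z)
T(h) = (-115*h - 5*h²)/h (T(h) = (-138*h - 6*h² + 23*h + h*h)/h = (-138*h - 6*h² + 23*h + h²)/h = (-115*h - 5*h²)/h)
T(265) - 386781 = (-115 - 5*265) - 386781 = (-115 - 1325) - 386781 = -1440 - 386781 = -388221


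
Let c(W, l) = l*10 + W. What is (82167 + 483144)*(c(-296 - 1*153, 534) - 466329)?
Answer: -260855977218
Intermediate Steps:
c(W, l) = W + 10*l (c(W, l) = 10*l + W = W + 10*l)
(82167 + 483144)*(c(-296 - 1*153, 534) - 466329) = (82167 + 483144)*(((-296 - 1*153) + 10*534) - 466329) = 565311*(((-296 - 153) + 5340) - 466329) = 565311*((-449 + 5340) - 466329) = 565311*(4891 - 466329) = 565311*(-461438) = -260855977218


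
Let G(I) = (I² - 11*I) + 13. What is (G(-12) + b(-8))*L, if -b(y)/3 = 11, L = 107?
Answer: 27392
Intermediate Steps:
b(y) = -33 (b(y) = -3*11 = -33)
G(I) = 13 + I² - 11*I
(G(-12) + b(-8))*L = ((13 + (-12)² - 11*(-12)) - 33)*107 = ((13 + 144 + 132) - 33)*107 = (289 - 33)*107 = 256*107 = 27392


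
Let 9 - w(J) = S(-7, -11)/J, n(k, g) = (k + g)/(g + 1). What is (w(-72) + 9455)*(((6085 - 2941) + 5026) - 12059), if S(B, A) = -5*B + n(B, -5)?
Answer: -1325071747/36 ≈ -3.6808e+7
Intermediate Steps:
n(k, g) = (g + k)/(1 + g)
S(B, A) = 5/4 - 21*B/4 (S(B, A) = -5*B + (-5 + B)/(1 - 5) = -5*B + (-5 + B)/(-4) = -5*B - (-5 + B)/4 = -5*B + (5/4 - B/4) = 5/4 - 21*B/4)
w(J) = 9 - 38/J (w(J) = 9 - (5/4 - 21/4*(-7))/J = 9 - (5/4 + 147/4)/J = 9 - 38/J)
(w(-72) + 9455)*(((6085 - 2941) + 5026) - 12059) = ((9 - 38/(-72)) + 9455)*(((6085 - 2941) + 5026) - 12059) = ((9 - 38*(-1/72)) + 9455)*((3144 + 5026) - 12059) = ((9 + 19/36) + 9455)*(8170 - 12059) = (343/36 + 9455)*(-3889) = (340723/36)*(-3889) = -1325071747/36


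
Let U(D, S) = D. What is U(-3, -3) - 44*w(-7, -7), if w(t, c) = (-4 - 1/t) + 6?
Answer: -681/7 ≈ -97.286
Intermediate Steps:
w(t, c) = 2 - 1/t
U(-3, -3) - 44*w(-7, -7) = -3 - 44*(2 - 1/(-7)) = -3 - 44*(2 - 1*(-⅐)) = -3 - 44*(2 + ⅐) = -3 - 44*15/7 = -3 - 660/7 = -681/7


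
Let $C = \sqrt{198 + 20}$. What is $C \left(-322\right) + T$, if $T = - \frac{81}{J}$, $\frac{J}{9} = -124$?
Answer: $\frac{9}{124} - 322 \sqrt{218} \approx -4754.2$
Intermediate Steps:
$J = -1116$ ($J = 9 \left(-124\right) = -1116$)
$T = \frac{9}{124}$ ($T = - \frac{81}{-1116} = \left(-81\right) \left(- \frac{1}{1116}\right) = \frac{9}{124} \approx 0.072581$)
$C = \sqrt{218} \approx 14.765$
$C \left(-322\right) + T = \sqrt{218} \left(-322\right) + \frac{9}{124} = - 322 \sqrt{218} + \frac{9}{124} = \frac{9}{124} - 322 \sqrt{218}$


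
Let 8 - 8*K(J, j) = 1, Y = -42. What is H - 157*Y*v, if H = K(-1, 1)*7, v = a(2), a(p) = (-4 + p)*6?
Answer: -632975/8 ≈ -79122.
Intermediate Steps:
K(J, j) = 7/8 (K(J, j) = 1 - 1/8*1 = 1 - 1/8 = 7/8)
a(p) = -24 + 6*p
v = -12 (v = -24 + 6*2 = -24 + 12 = -12)
H = 49/8 (H = (7/8)*7 = 49/8 ≈ 6.1250)
H - 157*Y*v = 49/8 - (-6594)*(-12) = 49/8 - 157*504 = 49/8 - 79128 = -632975/8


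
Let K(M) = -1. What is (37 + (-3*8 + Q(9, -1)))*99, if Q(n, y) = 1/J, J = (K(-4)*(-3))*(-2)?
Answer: 2541/2 ≈ 1270.5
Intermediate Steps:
J = -6 (J = -1*(-3)*(-2) = 3*(-2) = -6)
Q(n, y) = -1/6 (Q(n, y) = 1/(-6) = -1/6)
(37 + (-3*8 + Q(9, -1)))*99 = (37 + (-3*8 - 1/6))*99 = (37 + (-24 - 1/6))*99 = (37 - 145/6)*99 = (77/6)*99 = 2541/2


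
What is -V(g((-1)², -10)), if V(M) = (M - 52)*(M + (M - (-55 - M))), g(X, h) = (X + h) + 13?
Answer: 3216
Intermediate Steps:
g(X, h) = 13 + X + h
V(M) = (-52 + M)*(55 + 3*M) (V(M) = (-52 + M)*(M + (M + (55 + M))) = (-52 + M)*(M + (55 + 2*M)) = (-52 + M)*(55 + 3*M))
-V(g((-1)², -10)) = -(-2860 - 101*(13 + (-1)² - 10) + 3*(13 + (-1)² - 10)²) = -(-2860 - 101*(13 + 1 - 10) + 3*(13 + 1 - 10)²) = -(-2860 - 101*4 + 3*4²) = -(-2860 - 404 + 3*16) = -(-2860 - 404 + 48) = -1*(-3216) = 3216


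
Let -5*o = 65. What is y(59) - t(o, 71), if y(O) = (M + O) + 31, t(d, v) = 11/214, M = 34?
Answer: 26525/214 ≈ 123.95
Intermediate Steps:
o = -13 (o = -1/5*65 = -13)
t(d, v) = 11/214 (t(d, v) = 11*(1/214) = 11/214)
y(O) = 65 + O (y(O) = (34 + O) + 31 = 65 + O)
y(59) - t(o, 71) = (65 + 59) - 1*11/214 = 124 - 11/214 = 26525/214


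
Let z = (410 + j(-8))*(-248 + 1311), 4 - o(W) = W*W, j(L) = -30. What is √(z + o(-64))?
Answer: 2*√99962 ≈ 632.33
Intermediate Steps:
o(W) = 4 - W² (o(W) = 4 - W*W = 4 - W²)
z = 403940 (z = (410 - 30)*(-248 + 1311) = 380*1063 = 403940)
√(z + o(-64)) = √(403940 + (4 - 1*(-64)²)) = √(403940 + (4 - 1*4096)) = √(403940 + (4 - 4096)) = √(403940 - 4092) = √399848 = 2*√99962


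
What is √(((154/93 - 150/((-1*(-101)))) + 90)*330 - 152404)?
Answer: 2*I*√300583658426/3131 ≈ 350.21*I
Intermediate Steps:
√(((154/93 - 150/((-1*(-101)))) + 90)*330 - 152404) = √(((154*(1/93) - 150/101) + 90)*330 - 152404) = √(((154/93 - 150*1/101) + 90)*330 - 152404) = √(((154/93 - 150/101) + 90)*330 - 152404) = √((1604/9393 + 90)*330 - 152404) = √((846974/9393)*330 - 152404) = √(93167140/3131 - 152404) = √(-384009784/3131) = 2*I*√300583658426/3131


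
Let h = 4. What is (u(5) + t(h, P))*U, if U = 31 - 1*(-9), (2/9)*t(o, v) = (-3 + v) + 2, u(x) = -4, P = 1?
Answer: -160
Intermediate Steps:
t(o, v) = -9/2 + 9*v/2 (t(o, v) = 9*((-3 + v) + 2)/2 = 9*(-1 + v)/2 = -9/2 + 9*v/2)
U = 40 (U = 31 + 9 = 40)
(u(5) + t(h, P))*U = (-4 + (-9/2 + (9/2)*1))*40 = (-4 + (-9/2 + 9/2))*40 = (-4 + 0)*40 = -4*40 = -160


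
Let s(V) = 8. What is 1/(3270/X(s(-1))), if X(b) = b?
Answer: 4/1635 ≈ 0.0024465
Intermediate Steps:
1/(3270/X(s(-1))) = 1/(3270/8) = 1/(3270*(1/8)) = 1/(1635/4) = 4/1635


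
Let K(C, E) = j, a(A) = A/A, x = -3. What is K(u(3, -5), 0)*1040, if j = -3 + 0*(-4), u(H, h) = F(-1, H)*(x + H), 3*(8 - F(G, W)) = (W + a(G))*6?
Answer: -3120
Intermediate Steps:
a(A) = 1
F(G, W) = 6 - 2*W (F(G, W) = 8 - (W + 1)*6/3 = 8 - (1 + W)*6/3 = 8 - (6 + 6*W)/3 = 8 + (-2 - 2*W) = 6 - 2*W)
u(H, h) = (-3 + H)*(6 - 2*H) (u(H, h) = (6 - 2*H)*(-3 + H) = (-3 + H)*(6 - 2*H))
j = -3 (j = -3 + 0 = -3)
K(C, E) = -3
K(u(3, -5), 0)*1040 = -3*1040 = -3120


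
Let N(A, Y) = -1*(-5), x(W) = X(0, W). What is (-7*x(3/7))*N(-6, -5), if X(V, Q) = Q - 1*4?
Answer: 125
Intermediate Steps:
X(V, Q) = -4 + Q (X(V, Q) = Q - 4 = -4 + Q)
x(W) = -4 + W
N(A, Y) = 5
(-7*x(3/7))*N(-6, -5) = -7*(-4 + 3/7)*5 = -7*(-25/7)*5 = 25*5 = 125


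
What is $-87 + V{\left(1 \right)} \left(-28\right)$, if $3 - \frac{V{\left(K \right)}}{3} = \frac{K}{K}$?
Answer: $-255$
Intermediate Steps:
$V{\left(K \right)} = 6$ ($V{\left(K \right)} = 9 - 3 \frac{K}{K} = 9 - 3 = 6$)
$-87 + V{\left(1 \right)} \left(-28\right) = -87 + 6 \left(-28\right) = -87 - 168 = -255$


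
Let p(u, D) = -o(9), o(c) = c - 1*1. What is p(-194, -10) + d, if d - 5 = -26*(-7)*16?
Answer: 2909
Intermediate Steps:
o(c) = -1 + c (o(c) = c - 1 = -1 + c)
p(u, D) = -8 (p(u, D) = -(-1 + 9) = -1*8 = -8)
d = 2917 (d = 5 - 26*(-7)*16 = 5 + 182*16 = 5 + 2912 = 2917)
p(-194, -10) + d = -8 + 2917 = 2909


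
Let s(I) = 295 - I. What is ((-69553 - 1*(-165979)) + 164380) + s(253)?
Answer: 260848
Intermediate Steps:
((-69553 - 1*(-165979)) + 164380) + s(253) = ((-69553 - 1*(-165979)) + 164380) + (295 - 1*253) = ((-69553 + 165979) + 164380) + (295 - 253) = (96426 + 164380) + 42 = 260806 + 42 = 260848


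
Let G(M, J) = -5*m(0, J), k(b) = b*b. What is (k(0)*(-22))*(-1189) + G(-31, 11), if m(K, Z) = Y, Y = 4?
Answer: -20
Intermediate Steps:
k(b) = b²
m(K, Z) = 4
G(M, J) = -20 (G(M, J) = -5*4 = -20)
(k(0)*(-22))*(-1189) + G(-31, 11) = (0²*(-22))*(-1189) - 20 = (0*(-22))*(-1189) - 20 = 0*(-1189) - 20 = 0 - 20 = -20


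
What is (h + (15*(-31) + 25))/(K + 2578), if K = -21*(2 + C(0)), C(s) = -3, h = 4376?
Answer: 3936/2599 ≈ 1.5144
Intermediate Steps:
K = 21 (K = -21*(2 - 3) = -21*(-1) = 21)
(h + (15*(-31) + 25))/(K + 2578) = (4376 + (15*(-31) + 25))/(21 + 2578) = (4376 + (-465 + 25))/2599 = (4376 - 440)*(1/2599) = 3936*(1/2599) = 3936/2599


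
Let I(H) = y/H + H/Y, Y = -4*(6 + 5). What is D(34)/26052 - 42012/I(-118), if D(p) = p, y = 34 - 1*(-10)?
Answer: -8769484667/481962 ≈ -18195.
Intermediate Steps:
y = 44 (y = 34 + 10 = 44)
Y = -44 (Y = -4*11 = -44)
I(H) = 44/H - H/44 (I(H) = 44/H + H/(-44) = 44/H + H*(-1/44) = 44/H - H/44)
D(34)/26052 - 42012/I(-118) = 34/26052 - 42012/(44/(-118) - 1/44*(-118)) = 34*(1/26052) - 42012/(44*(-1/118) + 59/22) = 17/13026 - 42012/(-22/59 + 59/22) = 17/13026 - 42012/2997/1298 = 17/13026 - 42012*1298/2997 = 17/13026 - 2019688/111 = -8769484667/481962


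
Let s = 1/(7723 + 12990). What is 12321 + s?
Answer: 255204874/20713 ≈ 12321.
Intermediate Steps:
s = 1/20713 ≈ 4.8279e-5
12321 + s = 12321 + 1/20713 = 255204874/20713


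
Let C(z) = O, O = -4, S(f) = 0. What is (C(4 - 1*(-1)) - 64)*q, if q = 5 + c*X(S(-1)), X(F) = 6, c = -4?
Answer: 1292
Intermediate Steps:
C(z) = -4
q = -19 (q = 5 - 4*6 = 5 - 24 = -19)
(C(4 - 1*(-1)) - 64)*q = (-4 - 64)*(-19) = -68*(-19) = 1292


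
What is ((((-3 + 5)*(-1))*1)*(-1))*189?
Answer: 378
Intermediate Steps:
((((-3 + 5)*(-1))*1)*(-1))*189 = (((2*(-1))*1)*(-1))*189 = (-2*1*(-1))*189 = -2*(-1)*189 = 2*189 = 378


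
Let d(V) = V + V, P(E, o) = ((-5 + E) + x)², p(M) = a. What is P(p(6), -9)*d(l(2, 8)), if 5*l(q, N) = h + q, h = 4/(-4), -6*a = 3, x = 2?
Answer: 49/10 ≈ 4.9000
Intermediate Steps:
a = -½ (a = -⅙*3 = -½ ≈ -0.50000)
p(M) = -½
h = -1 (h = 4*(-¼) = -1)
l(q, N) = -⅕ + q/5 (l(q, N) = (-1 + q)/5 = -⅕ + q/5)
P(E, o) = (-3 + E)² (P(E, o) = ((-5 + E) + 2)² = (-3 + E)²)
d(V) = 2*V
P(p(6), -9)*d(l(2, 8)) = (-3 - ½)²*(2*(-⅕ + (⅕)*2)) = (-7/2)²*(2*(-⅕ + ⅖)) = 49*(2*(⅕))/4 = (49/4)*(⅖) = 49/10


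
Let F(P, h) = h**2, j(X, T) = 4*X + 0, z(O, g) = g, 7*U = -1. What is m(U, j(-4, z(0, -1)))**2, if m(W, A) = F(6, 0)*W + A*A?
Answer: 65536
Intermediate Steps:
U = -1/7 (U = (1/7)*(-1) = -1/7 ≈ -0.14286)
j(X, T) = 4*X
m(W, A) = A**2 (m(W, A) = 0**2*W + A*A = 0*W + A**2 = 0 + A**2 = A**2)
m(U, j(-4, z(0, -1)))**2 = ((4*(-4))**2)**2 = ((-16)**2)**2 = 256**2 = 65536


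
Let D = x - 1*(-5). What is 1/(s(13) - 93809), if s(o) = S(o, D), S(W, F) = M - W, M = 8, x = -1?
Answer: -1/93814 ≈ -1.0659e-5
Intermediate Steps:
D = 4 (D = -1 - 1*(-5) = -1 + 5 = 4)
S(W, F) = 8 - W
s(o) = 8 - o
1/(s(13) - 93809) = 1/((8 - 1*13) - 93809) = 1/((8 - 13) - 93809) = 1/(-5 - 93809) = 1/(-93814) = -1/93814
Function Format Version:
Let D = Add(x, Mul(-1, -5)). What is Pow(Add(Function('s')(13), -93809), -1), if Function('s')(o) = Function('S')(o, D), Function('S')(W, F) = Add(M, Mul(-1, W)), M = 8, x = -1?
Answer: Rational(-1, 93814) ≈ -1.0659e-5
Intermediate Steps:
D = 4 (D = Add(-1, Mul(-1, -5)) = Add(-1, 5) = 4)
Function('S')(W, F) = Add(8, Mul(-1, W))
Function('s')(o) = Add(8, Mul(-1, o))
Pow(Add(Function('s')(13), -93809), -1) = Pow(Add(Add(8, Mul(-1, 13)), -93809), -1) = Pow(Add(Add(8, -13), -93809), -1) = Pow(Add(-5, -93809), -1) = Pow(-93814, -1) = Rational(-1, 93814)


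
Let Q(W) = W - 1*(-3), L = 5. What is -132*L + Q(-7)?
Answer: -664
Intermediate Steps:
Q(W) = 3 + W (Q(W) = W + 3 = 3 + W)
-132*L + Q(-7) = -132*5 + (3 - 7) = -660 - 4 = -664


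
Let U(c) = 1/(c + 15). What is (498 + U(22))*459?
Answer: 8457993/37 ≈ 2.2859e+5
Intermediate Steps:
U(c) = 1/(15 + c)
(498 + U(22))*459 = (498 + 1/(15 + 22))*459 = (498 + 1/37)*459 = (18427/37)*459 = 8457993/37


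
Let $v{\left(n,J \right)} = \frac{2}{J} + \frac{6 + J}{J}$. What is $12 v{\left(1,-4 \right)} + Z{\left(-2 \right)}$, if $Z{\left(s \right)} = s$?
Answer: $-14$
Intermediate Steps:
$v{\left(n,J \right)} = \frac{2}{J} + \frac{6 + J}{J}$
$12 v{\left(1,-4 \right)} + Z{\left(-2 \right)} = 12 \frac{8 - 4}{-4} - 2 = 12 \left(\left(- \frac{1}{4}\right) 4\right) - 2 = 12 \left(-1\right) - 2 = -12 - 2 = -14$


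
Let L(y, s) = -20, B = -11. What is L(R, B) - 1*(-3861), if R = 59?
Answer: 3841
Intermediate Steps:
L(R, B) - 1*(-3861) = -20 - 1*(-3861) = -20 + 3861 = 3841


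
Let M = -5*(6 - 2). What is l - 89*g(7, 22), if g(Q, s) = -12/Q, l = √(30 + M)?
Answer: 1068/7 + √10 ≈ 155.73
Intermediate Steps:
M = -20 (M = -5*4 = -20)
l = √10 (l = √(30 - 20) = √10 ≈ 3.1623)
l - 89*g(7, 22) = √10 - (-1068)/7 = √10 - 89*(-12/7) = √10 + 1068/7 = 1068/7 + √10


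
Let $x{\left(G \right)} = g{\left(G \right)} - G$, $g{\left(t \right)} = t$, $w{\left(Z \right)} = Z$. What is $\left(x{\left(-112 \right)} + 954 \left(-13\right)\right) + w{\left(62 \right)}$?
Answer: $-12340$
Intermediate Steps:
$x{\left(G \right)} = 0$ ($x{\left(G \right)} = G - G = 0$)
$\left(x{\left(-112 \right)} + 954 \left(-13\right)\right) + w{\left(62 \right)} = \left(0 + 954 \left(-13\right)\right) + 62 = \left(0 - 12402\right) + 62 = -12402 + 62 = -12340$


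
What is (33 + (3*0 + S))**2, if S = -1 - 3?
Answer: 841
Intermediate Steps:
S = -4
(33 + (3*0 + S))**2 = (33 + (3*0 - 4))**2 = (33 + (0 - 4))**2 = (33 - 4)**2 = 29**2 = 841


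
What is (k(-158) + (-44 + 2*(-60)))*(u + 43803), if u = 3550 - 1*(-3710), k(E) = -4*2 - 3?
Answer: -8936025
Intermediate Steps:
k(E) = -11 (k(E) = -8 - 3 = -11)
u = 7260 (u = 3550 + 3710 = 7260)
(k(-158) + (-44 + 2*(-60)))*(u + 43803) = (-11 + (-44 + 2*(-60)))*(7260 + 43803) = (-11 + (-44 - 120))*51063 = (-11 - 164)*51063 = -175*51063 = -8936025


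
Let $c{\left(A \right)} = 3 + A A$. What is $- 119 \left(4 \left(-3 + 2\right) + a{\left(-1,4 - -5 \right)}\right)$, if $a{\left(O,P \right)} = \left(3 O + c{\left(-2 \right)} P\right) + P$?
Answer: $-7735$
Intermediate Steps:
$c{\left(A \right)} = 3 + A^{2}$
$a{\left(O,P \right)} = 3 O + 8 P$ ($a{\left(O,P \right)} = \left(3 O + \left(3 + \left(-2\right)^{2}\right) P\right) + P = \left(3 O + \left(3 + 4\right) P\right) + P = \left(3 O + 7 P\right) + P = 3 O + 8 P$)
$- 119 \left(4 \left(-3 + 2\right) + a{\left(-1,4 - -5 \right)}\right) = - 119 \left(4 \left(-3 + 2\right) + \left(3 \left(-1\right) + 8 \left(4 - -5\right)\right)\right) = - 119 \left(4 \left(-1\right) - \left(3 - 8 \left(4 + 5\right)\right)\right) = - 119 \left(-4 + \left(-3 + 8 \cdot 9\right)\right) = - 119 \left(-4 + \left(-3 + 72\right)\right) = - 119 \left(-4 + 69\right) = \left(-119\right) 65 = -7735$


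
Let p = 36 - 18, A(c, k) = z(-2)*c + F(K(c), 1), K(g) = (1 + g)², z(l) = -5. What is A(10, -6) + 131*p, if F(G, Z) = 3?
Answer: 2311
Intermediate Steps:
A(c, k) = 3 - 5*c (A(c, k) = -5*c + 3 = 3 - 5*c)
p = 18
A(10, -6) + 131*p = (3 - 5*10) + 131*18 = (3 - 50) + 2358 = -47 + 2358 = 2311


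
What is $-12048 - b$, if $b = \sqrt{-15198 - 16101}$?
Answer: $-12048 - i \sqrt{31299} \approx -12048.0 - 176.92 i$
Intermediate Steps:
$b = i \sqrt{31299}$ ($b = \sqrt{-31299} = i \sqrt{31299} \approx 176.92 i$)
$-12048 - b = -12048 - i \sqrt{31299}$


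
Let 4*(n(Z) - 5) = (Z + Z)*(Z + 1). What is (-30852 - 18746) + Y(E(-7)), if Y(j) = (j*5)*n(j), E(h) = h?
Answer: -50508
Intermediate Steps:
n(Z) = 5 + Z*(1 + Z)/2 (n(Z) = 5 + ((Z + Z)*(Z + 1))/4 = 5 + ((2*Z)*(1 + Z))/4 = 5 + (2*Z*(1 + Z))/4 = 5 + Z*(1 + Z)/2)
Y(j) = 5*j*(5 + j/2 + j²/2) (Y(j) = (j*5)*(5 + j/2 + j²/2) = (5*j)*(5 + j/2 + j²/2) = 5*j*(5 + j/2 + j²/2))
(-30852 - 18746) + Y(E(-7)) = (-30852 - 18746) + (5/2)*(-7)*(10 - 7 + (-7)²) = -49598 + (5/2)*(-7)*(10 - 7 + 49) = -49598 + (5/2)*(-7)*52 = -49598 - 910 = -50508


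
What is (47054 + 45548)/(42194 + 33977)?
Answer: 92602/76171 ≈ 1.2157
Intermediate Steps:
(47054 + 45548)/(42194 + 33977) = 92602/76171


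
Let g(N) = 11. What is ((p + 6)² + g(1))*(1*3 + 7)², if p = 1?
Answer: 6000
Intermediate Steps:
((p + 6)² + g(1))*(1*3 + 7)² = ((1 + 6)² + 11)*(1*3 + 7)² = (7² + 11)*(3 + 7)² = (49 + 11)*10² = 60*100 = 6000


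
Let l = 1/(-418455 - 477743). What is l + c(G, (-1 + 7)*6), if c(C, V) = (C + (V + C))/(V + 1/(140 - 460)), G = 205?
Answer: 127905367041/10323304762 ≈ 12.390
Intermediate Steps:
c(C, V) = (V + 2*C)/(-1/320 + V) (c(C, V) = (C + (C + V))/(V + 1/(-320)) = (V + 2*C)/(V - 1/320) = (V + 2*C)/(-1/320 + V))
l = -1/896198 (l = 1/(-896198) = -1/896198 ≈ -1.1158e-6)
l + c(G, (-1 + 7)*6) = -1/896198 + 320*((-1 + 7)*6 + 2*205)/(-1 + 320*((-1 + 7)*6)) = -1/896198 + 320*(6*6 + 410)/(-1 + 320*(6*6)) = -1/896198 + 320*(36 + 410)/(-1 + 320*36) = -1/896198 + 320*446/(-1 + 11520) = -1/896198 + 320*446/11519 = -1/896198 + 320*(1/11519)*446 = -1/896198 + 142720/11519 = 127905367041/10323304762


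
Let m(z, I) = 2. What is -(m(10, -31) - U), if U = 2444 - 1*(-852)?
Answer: 3294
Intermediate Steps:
U = 3296 (U = 2444 + 852 = 3296)
-(m(10, -31) - U) = -(2 - 1*3296) = -(2 - 3296) = -1*(-3294) = 3294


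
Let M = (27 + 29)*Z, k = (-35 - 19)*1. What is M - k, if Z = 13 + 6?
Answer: 1118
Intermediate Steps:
Z = 19
k = -54 (k = -54*1 = -54)
M = 1064 (M = (27 + 29)*19 = 56*19 = 1064)
M - k = 1064 - 1*(-54) = 1064 + 54 = 1118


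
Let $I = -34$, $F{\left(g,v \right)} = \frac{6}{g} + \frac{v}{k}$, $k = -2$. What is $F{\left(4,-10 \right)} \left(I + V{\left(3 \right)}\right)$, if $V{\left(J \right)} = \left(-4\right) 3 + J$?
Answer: $- \frac{559}{2} \approx -279.5$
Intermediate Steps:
$V{\left(J \right)} = -12 + J$
$F{\left(g,v \right)} = \frac{6}{g} - \frac{v}{2}$ ($F{\left(g,v \right)} = \frac{6}{g} + \frac{v}{-2} = \frac{6}{g} + v \left(- \frac{1}{2}\right) = \frac{6}{g} - \frac{v}{2}$)
$F{\left(4,-10 \right)} \left(I + V{\left(3 \right)}\right) = \left(\frac{6}{4} - -5\right) \left(-34 + \left(-12 + 3\right)\right) = \left(6 \cdot \frac{1}{4} + 5\right) \left(-34 - 9\right) = \left(\frac{3}{2} + 5\right) \left(-43\right) = \frac{13}{2} \left(-43\right) = - \frac{559}{2}$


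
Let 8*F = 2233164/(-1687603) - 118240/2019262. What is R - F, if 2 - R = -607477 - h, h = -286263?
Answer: 1094612402018719937/3407712608986 ≈ 3.2122e+5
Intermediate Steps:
F = -588610672961/3407712608986 (F = (2233164/(-1687603) - 118240/2019262)/8 = (2233164*(-1/1687603) - 118240*1/2019262)/8 = (-2233164/1687603 - 59120/1009631)/8 = (1/8)*(-2354442691844/1703856304493) = -588610672961/3407712608986 ≈ -0.17273)
R = 321216 (R = 2 - (-607477 - 1*(-286263)) = 2 - (-607477 + 286263) = 2 - 1*(-321214) = 2 + 321214 = 321216)
R - F = 321216 - 1*(-588610672961/3407712608986) = 321216 + 588610672961/3407712608986 = 1094612402018719937/3407712608986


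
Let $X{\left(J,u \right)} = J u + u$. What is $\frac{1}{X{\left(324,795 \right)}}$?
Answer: $\frac{1}{258375} \approx 3.8703 \cdot 10^{-6}$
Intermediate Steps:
$X{\left(J,u \right)} = u + J u$
$\frac{1}{X{\left(324,795 \right)}} = \frac{1}{795 \left(1 + 324\right)} = \frac{1}{795 \cdot 325} = \frac{1}{258375}$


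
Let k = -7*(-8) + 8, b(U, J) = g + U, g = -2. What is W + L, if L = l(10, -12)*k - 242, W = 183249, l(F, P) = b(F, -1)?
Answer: 183519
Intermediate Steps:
b(U, J) = -2 + U
l(F, P) = -2 + F
k = 64 (k = 56 + 8 = 64)
L = 270 (L = (-2 + 10)*64 - 242 = 8*64 - 242 = 512 - 242 = 270)
W + L = 183249 + 270 = 183519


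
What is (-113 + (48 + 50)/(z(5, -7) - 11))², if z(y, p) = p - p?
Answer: 1798281/121 ≈ 14862.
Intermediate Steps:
z(y, p) = 0
(-113 + (48 + 50)/(z(5, -7) - 11))² = (-113 + (48 + 50)/(0 - 11))² = (-113 + 98/(-11))² = (-113 + 98*(-1/11))² = (-113 - 98/11)² = (-1341/11)² = 1798281/121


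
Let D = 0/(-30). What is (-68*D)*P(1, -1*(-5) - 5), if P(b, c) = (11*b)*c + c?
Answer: 0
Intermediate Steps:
P(b, c) = c + 11*b*c (P(b, c) = 11*b*c + c = c + 11*b*c)
D = 0 (D = 0*(-1/30) = 0)
(-68*D)*P(1, -1*(-5) - 5) = (-68*0)*((-1*(-5) - 5)*(1 + 11*1)) = 0*((5 - 5)*(1 + 11)) = 0*(0*12) = 0*0 = 0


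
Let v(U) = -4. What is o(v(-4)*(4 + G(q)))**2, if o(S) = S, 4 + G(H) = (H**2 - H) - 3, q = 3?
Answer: 144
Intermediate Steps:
G(H) = -7 + H**2 - H (G(H) = -4 + ((H**2 - H) - 3) = -4 + (-3 + H**2 - H) = -7 + H**2 - H)
o(v(-4)*(4 + G(q)))**2 = (-4*(4 + (-7 + 3**2 - 1*3)))**2 = (-4*(4 + (-7 + 9 - 3)))**2 = (-4*(4 - 1))**2 = (-4*3)**2 = (-12)**2 = 144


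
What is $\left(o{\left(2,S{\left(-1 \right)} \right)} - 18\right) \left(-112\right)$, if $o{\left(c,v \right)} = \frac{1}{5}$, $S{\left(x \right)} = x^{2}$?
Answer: $\frac{9968}{5} \approx 1993.6$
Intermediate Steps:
$o{\left(c,v \right)} = \frac{1}{5}$
$\left(o{\left(2,S{\left(-1 \right)} \right)} - 18\right) \left(-112\right) = \left(\frac{1}{5} - 18\right) \left(-112\right) = \left(- \frac{89}{5}\right) \left(-112\right) = \frac{9968}{5}$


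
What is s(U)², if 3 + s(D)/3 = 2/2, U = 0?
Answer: 36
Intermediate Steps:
s(D) = -6 (s(D) = -9 + 3*(2/2) = -9 + 3*(2*(½)) = -9 + 3*1 = -9 + 3 = -6)
s(U)² = (-6)² = 36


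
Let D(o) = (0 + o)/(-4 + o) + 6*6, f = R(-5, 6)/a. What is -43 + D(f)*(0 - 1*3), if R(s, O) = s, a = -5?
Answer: -150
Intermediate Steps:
f = 1 (f = -5/(-5) = -5*(-⅕) = 1)
D(o) = 36 + o/(-4 + o) (D(o) = o/(-4 + o) + 36 = 36 + o/(-4 + o))
-43 + D(f)*(0 - 1*3) = -43 + ((-144 + 37*1)/(-4 + 1))*(0 - 1*3) = -43 + ((-144 + 37)/(-3))*(0 - 3) = -43 - ⅓*(-107)*(-3) = -43 + (107/3)*(-3) = -43 - 107 = -150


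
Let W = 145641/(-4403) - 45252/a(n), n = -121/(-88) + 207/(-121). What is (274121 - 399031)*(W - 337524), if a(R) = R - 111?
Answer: 19983881386823183310/474524519 ≈ 4.2113e+10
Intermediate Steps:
n = -325/968 (n = -121*(-1/88) + 207*(-1/121) = 11/8 - 207/121 = -325/968 ≈ -0.33574)
a(R) = -111 + R
W = 177172562715/474524519 (W = 145641/(-4403) - 45252/(-111 - 325/968) = 145641*(-1/4403) - 45252/(-107773/968) = -145641/4403 - 45252*(-968/107773) = -145641/4403 + 43803936/107773 = 177172562715/474524519 ≈ 373.37)
(274121 - 399031)*(W - 337524) = (274121 - 399031)*(177172562715/474524519 - 337524) = -124910*(-159986241188241/474524519) = 19983881386823183310/474524519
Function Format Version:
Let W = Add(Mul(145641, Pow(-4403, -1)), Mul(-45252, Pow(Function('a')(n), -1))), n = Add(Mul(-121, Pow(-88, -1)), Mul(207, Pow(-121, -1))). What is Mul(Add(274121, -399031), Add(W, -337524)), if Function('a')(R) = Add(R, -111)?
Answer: Rational(19983881386823183310, 474524519) ≈ 4.2113e+10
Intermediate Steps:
n = Rational(-325, 968) (n = Add(Mul(-121, Rational(-1, 88)), Mul(207, Rational(-1, 121))) = Add(Rational(11, 8), Rational(-207, 121)) = Rational(-325, 968) ≈ -0.33574)
Function('a')(R) = Add(-111, R)
W = Rational(177172562715, 474524519) (W = Add(Mul(145641, Pow(-4403, -1)), Mul(-45252, Pow(Add(-111, Rational(-325, 968)), -1))) = Add(Mul(145641, Rational(-1, 4403)), Mul(-45252, Pow(Rational(-107773, 968), -1))) = Add(Rational(-145641, 4403), Mul(-45252, Rational(-968, 107773))) = Add(Rational(-145641, 4403), Rational(43803936, 107773)) = Rational(177172562715, 474524519) ≈ 373.37)
Mul(Add(274121, -399031), Add(W, -337524)) = Mul(Add(274121, -399031), Add(Rational(177172562715, 474524519), -337524)) = Mul(-124910, Rational(-159986241188241, 474524519)) = Rational(19983881386823183310, 474524519)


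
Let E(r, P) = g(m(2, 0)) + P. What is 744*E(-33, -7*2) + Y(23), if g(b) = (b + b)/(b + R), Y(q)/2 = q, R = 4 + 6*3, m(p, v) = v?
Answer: -10370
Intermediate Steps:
R = 22 (R = 4 + 18 = 22)
Y(q) = 2*q
g(b) = 2*b/(22 + b) (g(b) = (b + b)/(b + 22) = (2*b)/(22 + b) = 2*b/(22 + b))
E(r, P) = P (E(r, P) = 2*0/(22 + 0) + P = 2*0/22 + P = 2*0*(1/22) + P = 0 + P = P)
744*E(-33, -7*2) + Y(23) = 744*(-7*2) + 2*23 = 744*(-14) + 46 = -10416 + 46 = -10370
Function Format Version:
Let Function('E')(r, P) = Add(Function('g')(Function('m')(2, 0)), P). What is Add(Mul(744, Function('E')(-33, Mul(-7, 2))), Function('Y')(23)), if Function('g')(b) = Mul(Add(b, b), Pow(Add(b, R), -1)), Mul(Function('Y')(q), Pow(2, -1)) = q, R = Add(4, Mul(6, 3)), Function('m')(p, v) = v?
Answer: -10370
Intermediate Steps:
R = 22 (R = Add(4, 18) = 22)
Function('Y')(q) = Mul(2, q)
Function('g')(b) = Mul(2, b, Pow(Add(22, b), -1)) (Function('g')(b) = Mul(Add(b, b), Pow(Add(b, 22), -1)) = Mul(Mul(2, b), Pow(Add(22, b), -1)) = Mul(2, b, Pow(Add(22, b), -1)))
Function('E')(r, P) = P (Function('E')(r, P) = Add(Mul(2, 0, Pow(Add(22, 0), -1)), P) = Add(Mul(2, 0, Pow(22, -1)), P) = Add(Mul(2, 0, Rational(1, 22)), P) = Add(0, P) = P)
Add(Mul(744, Function('E')(-33, Mul(-7, 2))), Function('Y')(23)) = Add(Mul(744, Mul(-7, 2)), Mul(2, 23)) = Add(Mul(744, -14), 46) = Add(-10416, 46) = -10370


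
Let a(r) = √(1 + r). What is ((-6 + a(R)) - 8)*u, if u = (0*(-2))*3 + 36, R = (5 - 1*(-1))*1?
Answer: -504 + 36*√7 ≈ -408.75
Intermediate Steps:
R = 6 (R = (5 + 1)*1 = 6*1 = 6)
u = 36 (u = 0*3 + 36 = 0 + 36 = 36)
((-6 + a(R)) - 8)*u = ((-6 + √(1 + 6)) - 8)*36 = ((-6 + √7) - 8)*36 = (-14 + √7)*36 = -504 + 36*√7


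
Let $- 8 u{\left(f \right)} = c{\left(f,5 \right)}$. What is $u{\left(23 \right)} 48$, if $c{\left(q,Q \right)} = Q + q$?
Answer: $-168$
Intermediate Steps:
$u{\left(f \right)} = - \frac{5}{8} - \frac{f}{8}$ ($u{\left(f \right)} = - \frac{5 + f}{8} = - \frac{5}{8} - \frac{f}{8}$)
$u{\left(23 \right)} 48 = \left(- \frac{5}{8} - \frac{23}{8}\right) 48 = \left(- \frac{7}{2}\right) 48 = -168$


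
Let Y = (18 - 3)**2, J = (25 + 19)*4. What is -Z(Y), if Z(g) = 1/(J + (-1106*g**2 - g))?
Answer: 1/55991299 ≈ 1.7860e-8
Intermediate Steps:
J = 176 (J = 44*4 = 176)
Y = 225 (Y = 15**2 = 225)
Z(g) = 1/(176 - g - 1106*g**2) (Z(g) = 1/(176 + (-1106*g**2 - g)) = 1/(176 + (-g - 1106*g**2)) = 1/(176 - g - 1106*g**2))
-Z(Y) = -(-1)/(-176 + 225 + 1106*225**2) = -(-1)/(-176 + 225 + 1106*50625) = -(-1)/(-176 + 225 + 55991250) = -(-1)/55991299 = -1*(-1/55991299) = 1/55991299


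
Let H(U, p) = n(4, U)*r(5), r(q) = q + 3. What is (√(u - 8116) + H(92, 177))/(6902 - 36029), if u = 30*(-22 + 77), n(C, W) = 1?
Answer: -8/29127 - I*√6466/29127 ≈ -0.00027466 - 0.0027607*I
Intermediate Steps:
r(q) = 3 + q
H(U, p) = 8 (H(U, p) = 1*(3 + 5) = 1*8 = 8)
u = 1650 (u = 30*55 = 1650)
(√(u - 8116) + H(92, 177))/(6902 - 36029) = (√(1650 - 8116) + 8)/(6902 - 36029) = (√(-6466) + 8)/(-29127) = (I*√6466 + 8)*(-1/29127) = (8 + I*√6466)*(-1/29127) = -8/29127 - I*√6466/29127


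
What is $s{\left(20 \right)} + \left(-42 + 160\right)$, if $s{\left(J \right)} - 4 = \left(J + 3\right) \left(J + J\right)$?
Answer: $1042$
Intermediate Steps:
$s{\left(J \right)} = 4 + 2 J \left(3 + J\right)$ ($s{\left(J \right)} = 4 + \left(J + 3\right) \left(J + J\right) = 4 + \left(3 + J\right) 2 J = 4 + 2 J \left(3 + J\right)$)
$s{\left(20 \right)} + \left(-42 + 160\right) = \left(4 + 2 \cdot 20^{2} + 6 \cdot 20\right) + \left(-42 + 160\right) = \left(4 + 2 \cdot 400 + 120\right) + 118 = \left(4 + 800 + 120\right) + 118 = 924 + 118 = 1042$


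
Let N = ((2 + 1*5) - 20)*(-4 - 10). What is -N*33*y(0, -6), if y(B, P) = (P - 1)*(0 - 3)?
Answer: -126126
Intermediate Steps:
y(B, P) = 3 - 3*P (y(B, P) = (-1 + P)*(-3) = 3 - 3*P)
N = 182 (N = ((2 + 5) - 20)*(-14) = (7 - 20)*(-14) = -13*(-14) = 182)
-N*33*y(0, -6) = -182*33*(3 - 3*(-6)) = -6006*(3 + 18) = -6006*21 = -1*126126 = -126126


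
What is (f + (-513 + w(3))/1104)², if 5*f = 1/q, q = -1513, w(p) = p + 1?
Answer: 14835508152721/69751895097600 ≈ 0.21269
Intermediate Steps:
w(p) = 1 + p
f = -1/7565 (f = (⅕)/(-1513) = (⅕)*(-1/1513) = -1/7565 ≈ -0.00013219)
(f + (-513 + w(3))/1104)² = (-1/7565 + (-513 + (1 + 3))/1104)² = (-1/7565 + (-513 + 4)*(1/1104))² = (-1/7565 - 509*1/1104)² = (-1/7565 - 509/1104)² = (-3851689/8351760)² = 14835508152721/69751895097600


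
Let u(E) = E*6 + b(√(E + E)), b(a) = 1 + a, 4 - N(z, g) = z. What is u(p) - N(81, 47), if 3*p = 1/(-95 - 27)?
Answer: 4757/61 + I*√183/183 ≈ 77.984 + 0.073922*I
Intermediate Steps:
N(z, g) = 4 - z
p = -1/366 (p = 1/(3*(-95 - 27)) = (⅓)/(-122) = (⅓)*(-1/122) = -1/366 ≈ -0.0027322)
u(E) = 1 + 6*E + √2*√E (u(E) = E*6 + (1 + √(E + E)) = 6*E + (1 + √(2*E)) = 6*E + (1 + √2*√E) = 1 + 6*E + √2*√E)
u(p) - N(81, 47) = (1 + 6*(-1/366) + √2*√(-1/366)) - (4 - 1*81) = (1 - 1/61 + √2*(I*√366/366)) - (4 - 81) = (1 - 1/61 + I*√183/183) - 1*(-77) = (60/61 + I*√183/183) + 77 = 4757/61 + I*√183/183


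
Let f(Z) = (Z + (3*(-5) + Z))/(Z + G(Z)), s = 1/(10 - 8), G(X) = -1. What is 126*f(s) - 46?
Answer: 3482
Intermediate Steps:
s = 1/2 ≈ 0.50000
f(Z) = (-15 + 2*Z)/(-1 + Z) (f(Z) = (Z + (3*(-5) + Z))/(Z - 1) = (Z + (-15 + Z))/(-1 + Z) = (-15 + 2*Z)/(-1 + Z))
126*f(s) - 46 = 126*((-15 + 2*(1/2))/(-1 + 1/2)) - 46 = 126*((-15 + 1)/(-1/2)) - 46 = 126*(-2*(-14)) - 46 = 126*28 - 46 = 3528 - 46 = 3482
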